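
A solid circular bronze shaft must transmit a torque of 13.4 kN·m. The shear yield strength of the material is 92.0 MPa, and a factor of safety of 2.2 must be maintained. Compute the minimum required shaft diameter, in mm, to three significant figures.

Allowable shear stress τ_allow = 92.0/2.2 = 41.82 MPa.
For a solid shaft τ = 16T/(πd³), so d³ = 16T/(π τ_allow) = 16×1.3400×10^7/(π×41.82) = 1.632×10^6 mm³.
d = (1.632×10^6)^(1/3) = 117.7 mm.

d = 118 mm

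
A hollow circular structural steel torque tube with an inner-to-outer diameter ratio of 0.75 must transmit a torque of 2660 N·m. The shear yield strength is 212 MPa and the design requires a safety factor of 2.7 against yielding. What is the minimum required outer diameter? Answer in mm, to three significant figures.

τ_allow = 212/2.7 = 78.52 MPa.
For a hollow shaft τ = 16T/[πd_o³(1−k⁴)] with k = 0.75, so 1−k⁴ = 0.6836.
d_o³ = 16T/[π τ_allow (1−k⁴)] = 16×2660000/(π×78.52×0.6836) = 252400 mm³.
d_o = 63.20 mm.

d_o = 63.2 mm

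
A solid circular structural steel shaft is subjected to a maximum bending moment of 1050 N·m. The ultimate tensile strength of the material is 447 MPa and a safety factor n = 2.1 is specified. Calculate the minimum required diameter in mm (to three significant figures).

d = 36.9 mm

σ_allow = 447/2.1 = 212.9 MPa.
For a solid circular section σ = 32M/(πd³), so d³ = 32M/(π σ_allow) = 32×1050000/(π×212.9) = 50250 mm³.
d = 36.90 mm.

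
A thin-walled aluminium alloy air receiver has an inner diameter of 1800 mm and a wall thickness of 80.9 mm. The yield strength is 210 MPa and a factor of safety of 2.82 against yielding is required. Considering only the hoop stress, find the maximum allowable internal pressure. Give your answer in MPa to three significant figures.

σ_allow = 210/2.82 = 74.47 MPa.
σ_h = pD/(2t) → p_allow = 2σ_allow t/D = 2×74.47×80.9/1800 = 6.694 MPa.

p_allow = 6.69 MPa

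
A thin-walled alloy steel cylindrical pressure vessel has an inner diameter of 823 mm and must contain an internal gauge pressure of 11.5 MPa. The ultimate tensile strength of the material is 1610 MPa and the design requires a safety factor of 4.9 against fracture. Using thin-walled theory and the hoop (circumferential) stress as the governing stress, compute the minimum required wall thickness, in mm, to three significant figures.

σ_allow = 1610/4.9 = 328.6 MPa.
Hoop stress σ_h = pD/(2t), so t = pD/(2σ_allow) = 11.5×823/(2×328.6) = 14.40 mm.

t = 14.4 mm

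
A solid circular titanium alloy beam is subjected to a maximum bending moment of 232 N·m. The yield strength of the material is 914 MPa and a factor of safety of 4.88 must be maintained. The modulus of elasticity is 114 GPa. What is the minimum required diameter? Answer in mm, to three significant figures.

d = 23.3 mm

σ_allow = 914/4.88 = 187.3 MPa.
For a solid circular section σ = 32M/(πd³), so d³ = 32M/(π σ_allow) = 32×232000/(π×187.3) = 12620 mm³.
d = 23.28 mm.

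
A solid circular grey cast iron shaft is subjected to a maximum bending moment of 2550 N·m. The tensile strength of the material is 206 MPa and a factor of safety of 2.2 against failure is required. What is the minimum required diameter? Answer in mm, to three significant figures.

σ_allow = 206/2.2 = 93.64 MPa.
For a solid circular section σ = 32M/(πd³), so d³ = 32M/(π σ_allow) = 32×2550000/(π×93.64) = 277400 mm³.
d = 65.22 mm.

d = 65.2 mm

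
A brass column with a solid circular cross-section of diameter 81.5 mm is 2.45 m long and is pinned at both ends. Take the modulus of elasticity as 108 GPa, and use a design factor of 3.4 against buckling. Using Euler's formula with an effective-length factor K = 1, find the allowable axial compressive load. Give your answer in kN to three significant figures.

I = πd⁴/64 = π×81.5⁴/64 = 2.166×10^6 mm⁴.
Effective length L_e = KL = 1×2.45 m = 2450 mm.
Euler critical load P_cr = π²EI/L_e² = π²×108000×2.166×10^6/2450² = 384600 N.
P_allow = P_cr/n = 384600/3.4 = 113100 N.

P_allow = 113 kN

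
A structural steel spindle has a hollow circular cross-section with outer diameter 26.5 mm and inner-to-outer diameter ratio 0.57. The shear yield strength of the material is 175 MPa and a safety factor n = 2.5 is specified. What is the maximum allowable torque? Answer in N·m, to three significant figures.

T_allow = 229 N·m

τ_allow = 175/2.5 = 70.00 MPa.
For a hollow shaft T_allow = τ_allow·πd_o³(1−k⁴)/16 with 1−k⁴ = 0.8944, so πd_o³(1−k⁴)/16 = 3268 mm³.
T_allow = 70.00×3268 = 228800 N·mm = 228.8 N·m.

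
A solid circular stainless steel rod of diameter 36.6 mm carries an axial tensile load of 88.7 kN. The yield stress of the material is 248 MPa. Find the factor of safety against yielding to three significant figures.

A = πd²/4 = 1052 mm².
σ = F/A = 88700/1052 = 84.31 MPa.
n = 248/84.31 = 2.942.

n = 2.94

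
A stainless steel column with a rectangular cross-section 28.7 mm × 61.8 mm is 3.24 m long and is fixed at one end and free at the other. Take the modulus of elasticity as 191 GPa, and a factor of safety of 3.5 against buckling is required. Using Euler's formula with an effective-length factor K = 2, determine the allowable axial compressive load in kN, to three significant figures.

P_allow = 1.56 kN

Buckling occurs about the weak axis: I_min = h·b³/12 = 61.8×28.7³/12 = 121700 mm⁴ (b = 28.7 mm is the smaller dimension).
Effective length L_e = KL = 2×3.24 m = 6480 mm.
Euler critical load P_cr = π²EI/L_e² = π²×191000×121700/6480² = 5466 N.
P_allow = P_cr/n = 5466/3.5 = 1562 N.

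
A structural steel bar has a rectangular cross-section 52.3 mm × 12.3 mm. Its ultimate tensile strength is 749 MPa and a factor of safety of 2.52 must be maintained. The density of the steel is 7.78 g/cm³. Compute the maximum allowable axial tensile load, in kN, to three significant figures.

F_allow = 191 kN

σ_allow = 749/2.52 = 297.2 MPa.
A = 52.3×12.3 = 643.3 mm².
F_allow = σ_allow × A = 297.2×643.3 = 191200 N.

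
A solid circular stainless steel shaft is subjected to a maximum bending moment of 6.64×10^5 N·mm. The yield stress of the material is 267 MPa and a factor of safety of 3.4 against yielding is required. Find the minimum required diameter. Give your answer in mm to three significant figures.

σ_allow = 267/3.4 = 78.53 MPa.
For a solid circular section σ = 32M/(πd³), so d³ = 32M/(π σ_allow) = 32×664000/(π×78.53) = 86130 mm³.
d = 44.16 mm.

d = 44.2 mm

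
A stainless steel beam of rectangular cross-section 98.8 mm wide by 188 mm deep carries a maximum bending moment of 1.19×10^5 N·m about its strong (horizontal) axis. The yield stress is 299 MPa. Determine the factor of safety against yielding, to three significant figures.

n = 1.46

Section modulus S = bh²/6 = 98.8×188²/6 = 582000 mm³.
σ = M/S = 1.1900×10^8/582000 = 204.5 MPa.
n = 299/204.5 = 1.462.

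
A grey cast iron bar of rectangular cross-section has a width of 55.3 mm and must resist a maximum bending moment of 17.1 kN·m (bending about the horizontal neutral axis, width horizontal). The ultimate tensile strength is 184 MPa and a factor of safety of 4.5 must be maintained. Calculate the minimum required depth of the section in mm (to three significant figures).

σ_allow = 184/4.5 = 40.89 MPa.
For a rectangular section σ = 6M/(bh²), so h² = 6M/(b σ_allow) = 6×1.7100×10^7/(55.3×40.89) = 45380 mm².
h = 213.0 mm.

h = 213 mm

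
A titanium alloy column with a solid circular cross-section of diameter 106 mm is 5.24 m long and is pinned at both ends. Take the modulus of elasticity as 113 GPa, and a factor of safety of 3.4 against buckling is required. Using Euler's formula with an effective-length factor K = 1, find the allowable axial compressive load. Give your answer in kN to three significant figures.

I = πd⁴/64 = π×106⁴/64 = 6.197×10^6 mm⁴.
Effective length L_e = KL = 1×5.24 m = 5240 mm.
Euler critical load P_cr = π²EI/L_e² = π²×113000×6.197×10^6/5240² = 251700 N.
P_allow = P_cr/n = 251700/3.4 = 74030 N.

P_allow = 74.0 kN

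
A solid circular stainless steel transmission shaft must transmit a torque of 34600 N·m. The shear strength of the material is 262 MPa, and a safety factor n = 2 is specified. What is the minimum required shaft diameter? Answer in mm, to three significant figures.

Allowable shear stress τ_allow = 262/2 = 131.0 MPa.
For a solid shaft τ = 16T/(πd³), so d³ = 16T/(π τ_allow) = 16×3.4600×10^7/(π×131.0) = 1.345×10^6 mm³.
d = (1.345×10^6)^(1/3) = 110.4 mm.

d = 110 mm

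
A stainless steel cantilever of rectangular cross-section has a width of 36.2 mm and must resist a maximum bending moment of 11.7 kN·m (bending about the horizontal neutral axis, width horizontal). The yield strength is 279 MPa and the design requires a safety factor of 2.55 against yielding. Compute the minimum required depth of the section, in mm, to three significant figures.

h = 133 mm

σ_allow = 279/2.55 = 109.4 MPa.
For a rectangular section σ = 6M/(bh²), so h² = 6M/(b σ_allow) = 6×1.1700×10^7/(36.2×109.4) = 17720 mm².
h = 133.1 mm.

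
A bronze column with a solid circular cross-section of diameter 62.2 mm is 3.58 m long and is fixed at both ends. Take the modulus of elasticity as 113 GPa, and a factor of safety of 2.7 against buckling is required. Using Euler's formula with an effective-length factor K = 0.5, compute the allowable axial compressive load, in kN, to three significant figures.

I = πd⁴/64 = π×62.2⁴/64 = 734700 mm⁴.
Effective length L_e = KL = 0.5×3.58 m = 1790 mm.
Euler critical load P_cr = π²EI/L_e² = π²×113000×734700/1790² = 255700 N.
P_allow = P_cr/n = 255700/2.7 = 94720 N.

P_allow = 94.7 kN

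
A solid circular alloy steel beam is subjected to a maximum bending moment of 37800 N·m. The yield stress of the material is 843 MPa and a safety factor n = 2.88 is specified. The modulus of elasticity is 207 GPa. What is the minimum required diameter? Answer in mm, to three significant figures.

d = 110 mm

σ_allow = 843/2.88 = 292.7 MPa.
For a solid circular section σ = 32M/(πd³), so d³ = 32M/(π σ_allow) = 32×3.7800×10^7/(π×292.7) = 1.315×10^6 mm³.
d = 109.6 mm.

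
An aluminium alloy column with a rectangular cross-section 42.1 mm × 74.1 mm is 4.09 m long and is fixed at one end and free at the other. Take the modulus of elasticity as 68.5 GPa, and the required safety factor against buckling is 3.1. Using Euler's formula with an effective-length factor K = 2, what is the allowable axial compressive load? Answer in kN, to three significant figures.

P_allow = 1.50 kN

Buckling occurs about the weak axis: I_min = h·b³/12 = 74.1×42.1³/12 = 460800 mm⁴ (b = 42.1 mm is the smaller dimension).
Effective length L_e = KL = 2×4.09 m = 8180 mm.
Euler critical load P_cr = π²EI/L_e² = π²×68500×460800/8180² = 4656 N.
P_allow = P_cr/n = 4656/3.1 = 1502 N.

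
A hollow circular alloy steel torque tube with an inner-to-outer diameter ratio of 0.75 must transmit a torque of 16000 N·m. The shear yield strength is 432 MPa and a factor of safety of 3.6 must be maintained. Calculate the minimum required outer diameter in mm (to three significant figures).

d_o = 99.8 mm

τ_allow = 432/3.6 = 120.0 MPa.
For a hollow shaft τ = 16T/[πd_o³(1−k⁴)] with k = 0.75, so 1−k⁴ = 0.6836.
d_o³ = 16T/[π τ_allow (1−k⁴)] = 16×1.6000×10^7/(π×120.0×0.6836) = 993400 mm³.
d_o = 99.78 mm.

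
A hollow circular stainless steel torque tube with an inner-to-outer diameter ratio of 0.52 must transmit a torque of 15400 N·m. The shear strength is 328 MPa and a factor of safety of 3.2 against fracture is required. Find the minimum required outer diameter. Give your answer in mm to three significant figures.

d_o = 93.8 mm

τ_allow = 328/3.2 = 102.5 MPa.
For a hollow shaft τ = 16T/[πd_o³(1−k⁴)] with k = 0.52, so 1−k⁴ = 0.9269.
d_o³ = 16T/[π τ_allow (1−k⁴)] = 16×1.5400×10^7/(π×102.5×0.9269) = 825500 mm³.
d_o = 93.81 mm.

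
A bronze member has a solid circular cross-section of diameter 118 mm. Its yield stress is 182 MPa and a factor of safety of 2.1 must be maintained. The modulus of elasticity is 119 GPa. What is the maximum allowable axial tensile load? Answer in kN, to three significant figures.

σ_allow = 182/2.1 = 86.67 MPa.
A = πd²/4 = π×118²/4 = 10940 mm².
F_allow = σ_allow × A = 86.67×10940 = 947800 N.

F_allow = 948 kN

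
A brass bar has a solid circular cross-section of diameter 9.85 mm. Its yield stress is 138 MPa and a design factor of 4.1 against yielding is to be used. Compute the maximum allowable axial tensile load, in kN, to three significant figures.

σ_allow = 138/4.1 = 33.66 MPa.
A = πd²/4 = π×9.85²/4 = 76.20 mm².
F_allow = σ_allow × A = 33.66×76.20 = 2565 N.

F_allow = 2.56 kN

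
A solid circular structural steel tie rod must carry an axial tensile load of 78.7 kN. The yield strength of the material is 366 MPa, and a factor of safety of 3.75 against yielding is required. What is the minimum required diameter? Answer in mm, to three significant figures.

Allowable stress σ_allow = 366/3.75 = 97.60 MPa.
Required area A = F/σ_allow = 78700/97.60 = 806.4 mm².
A = πd²/4 → d = √(4A/π) = 32.04 mm.

d = 32.0 mm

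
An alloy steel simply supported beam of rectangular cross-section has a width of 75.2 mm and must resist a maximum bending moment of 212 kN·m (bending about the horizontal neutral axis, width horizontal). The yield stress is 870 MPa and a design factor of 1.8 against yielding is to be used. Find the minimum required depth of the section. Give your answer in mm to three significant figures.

σ_allow = 870/1.8 = 483.3 MPa.
For a rectangular section σ = 6M/(bh²), so h² = 6M/(b σ_allow) = 6×2.1200×10^8/(75.2×483.3) = 35000 mm².
h = 187.1 mm.

h = 187 mm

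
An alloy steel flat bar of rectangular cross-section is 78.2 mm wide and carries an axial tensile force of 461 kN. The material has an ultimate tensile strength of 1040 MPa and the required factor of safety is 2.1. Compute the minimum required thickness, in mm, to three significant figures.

σ_allow = 1040/2.1 = 495.2 MPa.
Required area A = F/σ_allow = 461000/495.2 = 930.9 mm².
t = A/w = 930.9/78.2 = 11.90 mm.

t = 11.9 mm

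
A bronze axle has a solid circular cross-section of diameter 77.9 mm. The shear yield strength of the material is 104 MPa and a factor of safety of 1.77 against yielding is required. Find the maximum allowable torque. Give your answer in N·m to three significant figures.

T_allow = 5450 N·m

τ_allow = 104/1.77 = 58.76 MPa.
For a solid shaft T_allow = τ_allow·πd³/16; πd³/16 = π×77.9³/16 = 92820 mm³.
T_allow = 58.76×92820 = 5.454×10^6 N·mm = 5454 N·m.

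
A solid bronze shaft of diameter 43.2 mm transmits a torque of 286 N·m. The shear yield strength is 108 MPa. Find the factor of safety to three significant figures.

τ = 16T/(πd³) = 16×286000/(π×43.2³) = 18.07 MPa.
n = τ_limit/τ = 108/18.07 = 5.978.

n = 5.98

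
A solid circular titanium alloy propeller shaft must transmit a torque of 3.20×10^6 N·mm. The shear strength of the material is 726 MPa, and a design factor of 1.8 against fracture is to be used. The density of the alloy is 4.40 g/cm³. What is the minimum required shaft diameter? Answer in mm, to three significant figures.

Allowable shear stress τ_allow = 726/1.8 = 403.3 MPa.
For a solid shaft τ = 16T/(πd³), so d³ = 16T/(π τ_allow) = 16×3200000/(π×403.3) = 40410 mm³.
d = (40410)^(1/3) = 34.32 mm.

d = 34.3 mm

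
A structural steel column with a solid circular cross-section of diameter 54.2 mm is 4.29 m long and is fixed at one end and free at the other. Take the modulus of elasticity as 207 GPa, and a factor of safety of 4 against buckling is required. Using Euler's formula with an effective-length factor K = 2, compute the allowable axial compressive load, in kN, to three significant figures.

I = πd⁴/64 = π×54.2⁴/64 = 423600 mm⁴.
Effective length L_e = KL = 2×4.29 m = 8580 mm.
Euler critical load P_cr = π²EI/L_e² = π²×207000×423600/8580² = 11760 N.
P_allow = P_cr/n = 11760/4 = 2939 N.

P_allow = 2.94 kN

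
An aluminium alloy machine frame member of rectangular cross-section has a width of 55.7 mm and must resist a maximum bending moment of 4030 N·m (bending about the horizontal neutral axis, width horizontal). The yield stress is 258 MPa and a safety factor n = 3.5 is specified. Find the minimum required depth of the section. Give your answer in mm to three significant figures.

h = 76.7 mm

σ_allow = 258/3.5 = 73.71 MPa.
For a rectangular section σ = 6M/(bh²), so h² = 6M/(b σ_allow) = 6×4030000/(55.7×73.71) = 5889 mm².
h = 76.74 mm.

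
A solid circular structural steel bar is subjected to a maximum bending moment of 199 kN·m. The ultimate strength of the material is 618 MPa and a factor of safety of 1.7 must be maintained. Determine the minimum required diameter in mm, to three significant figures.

d = 177 mm

σ_allow = 618/1.7 = 363.5 MPa.
For a solid circular section σ = 32M/(πd³), so d³ = 32M/(π σ_allow) = 32×1.9900×10^8/(π×363.5) = 5.576×10^6 mm³.
d = 177.3 mm.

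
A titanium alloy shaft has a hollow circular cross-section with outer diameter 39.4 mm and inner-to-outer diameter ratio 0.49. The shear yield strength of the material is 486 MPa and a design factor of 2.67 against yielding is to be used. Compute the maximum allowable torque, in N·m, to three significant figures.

τ_allow = 486/2.67 = 182.0 MPa.
For a hollow shaft T_allow = τ_allow·πd_o³(1−k⁴)/16 with 1−k⁴ = 0.9424, so πd_o³(1−k⁴)/16 = 11320 mm³.
T_allow = 182.0×11320 = 2.060×10^6 N·mm = 2060 N·m.

T_allow = 2060 N·m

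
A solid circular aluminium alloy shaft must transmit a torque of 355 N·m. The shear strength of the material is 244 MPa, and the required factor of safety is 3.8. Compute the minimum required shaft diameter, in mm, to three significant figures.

d = 30.4 mm

Allowable shear stress τ_allow = 244/3.8 = 64.21 MPa.
For a solid shaft τ = 16T/(πd³), so d³ = 16T/(π τ_allow) = 16×355000/(π×64.21) = 28160 mm³.
d = (28160)^(1/3) = 30.42 mm.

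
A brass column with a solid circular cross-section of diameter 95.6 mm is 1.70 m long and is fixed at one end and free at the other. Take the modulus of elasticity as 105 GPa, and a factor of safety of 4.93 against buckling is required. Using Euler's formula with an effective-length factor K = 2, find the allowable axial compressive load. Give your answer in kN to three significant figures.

P_allow = 74.6 kN

I = πd⁴/64 = π×95.6⁴/64 = 4.100×10^6 mm⁴.
Effective length L_e = KL = 2×1.70 m = 3400 mm.
Euler critical load P_cr = π²EI/L_e² = π²×105000×4.100×10^6/3400² = 367600 N.
P_allow = P_cr/n = 367600/4.93 = 74560 N.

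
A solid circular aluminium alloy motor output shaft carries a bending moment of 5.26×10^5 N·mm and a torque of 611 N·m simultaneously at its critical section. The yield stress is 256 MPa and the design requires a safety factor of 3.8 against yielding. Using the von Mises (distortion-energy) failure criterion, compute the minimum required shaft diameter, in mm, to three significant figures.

d = 48.3 mm

σ_allow = σ_y/n = 256/3.8 = 67.37 MPa.
For a solid shaft σ_b = 32M/(πd³) and τ = 16T/(πd³), so the von Mises stress is σ' = (16/πd³)·√(4M²+3T²).
√(4M²+3T²) = √(4×(526000)² + 3×(611000)²) = 1.492×10^6 N·mm.
d³ = 16×1.492×10^6/(π×67.37) = 112800 mm³.
d = 48.32 mm.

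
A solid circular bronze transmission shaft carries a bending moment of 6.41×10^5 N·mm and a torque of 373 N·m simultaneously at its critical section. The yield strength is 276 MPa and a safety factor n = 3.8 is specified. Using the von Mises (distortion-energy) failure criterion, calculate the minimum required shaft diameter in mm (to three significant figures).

σ_allow = σ_y/n = 276/3.8 = 72.63 MPa.
For a solid shaft σ_b = 32M/(πd³) and τ = 16T/(πd³), so the von Mises stress is σ' = (16/πd³)·√(4M²+3T²).
√(4M²+3T²) = √(4×(641000)² + 3×(373000)²) = 1.436×10^6 N·mm.
d³ = 16×1.436×10^6/(π×72.63) = 100700 mm³.
d = 46.52 mm.

d = 46.5 mm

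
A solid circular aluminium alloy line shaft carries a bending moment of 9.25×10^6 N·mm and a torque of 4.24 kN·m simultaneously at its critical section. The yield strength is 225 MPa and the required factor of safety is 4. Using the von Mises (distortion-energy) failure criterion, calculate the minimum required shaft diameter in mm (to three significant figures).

d = 122 mm

σ_allow = σ_y/n = 225/4 = 56.25 MPa.
For a solid shaft σ_b = 32M/(πd³) and τ = 16T/(πd³), so the von Mises stress is σ' = (16/πd³)·√(4M²+3T²).
√(4M²+3T²) = √(4×(9.250×10^6)² + 3×(4.240×10^6)²) = 1.990×10^7 N·mm.
d³ = 16×1.990×10^7/(π×56.25) = 1.802×10^6 mm³.
d = 121.7 mm.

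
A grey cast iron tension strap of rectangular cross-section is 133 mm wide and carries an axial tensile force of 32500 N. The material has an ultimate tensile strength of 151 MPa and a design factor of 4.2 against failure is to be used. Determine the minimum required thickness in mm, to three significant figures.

σ_allow = 151/4.2 = 35.95 MPa.
Required area A = F/σ_allow = 32500/35.95 = 904.0 mm².
t = A/w = 904.0/133 = 6.797 mm.

t = 6.80 mm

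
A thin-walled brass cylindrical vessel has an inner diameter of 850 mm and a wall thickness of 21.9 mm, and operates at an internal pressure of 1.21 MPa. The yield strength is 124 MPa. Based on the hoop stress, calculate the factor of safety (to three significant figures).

n = 5.28

σ_h = pD/(2t) = 1.21×850/(2×21.9) = 23.48 MPa.
n = 124/23.48 = 5.281.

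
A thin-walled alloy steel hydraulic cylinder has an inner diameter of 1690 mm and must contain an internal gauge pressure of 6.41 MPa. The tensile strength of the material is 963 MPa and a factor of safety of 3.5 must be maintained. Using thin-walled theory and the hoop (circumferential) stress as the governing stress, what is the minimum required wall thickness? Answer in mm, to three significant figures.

t = 19.7 mm

σ_allow = 963/3.5 = 275.1 MPa.
Hoop stress σ_h = pD/(2t), so t = pD/(2σ_allow) = 6.41×1690/(2×275.1) = 19.69 mm.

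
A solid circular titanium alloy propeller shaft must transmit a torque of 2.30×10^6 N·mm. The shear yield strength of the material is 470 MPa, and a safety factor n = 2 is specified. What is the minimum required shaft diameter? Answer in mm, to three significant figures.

d = 36.8 mm

Allowable shear stress τ_allow = 470/2 = 235.0 MPa.
For a solid shaft τ = 16T/(πd³), so d³ = 16T/(π τ_allow) = 16×2300000/(π×235.0) = 49850 mm³.
d = (49850)^(1/3) = 36.80 mm.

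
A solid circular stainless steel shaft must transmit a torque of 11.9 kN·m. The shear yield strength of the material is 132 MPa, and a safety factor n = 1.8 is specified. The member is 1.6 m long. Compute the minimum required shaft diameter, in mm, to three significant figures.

Allowable shear stress τ_allow = 132/1.8 = 73.33 MPa.
For a solid shaft τ = 16T/(πd³), so d³ = 16T/(π τ_allow) = 16×1.1900×10^7/(π×73.33) = 826400 mm³.
d = (826400)^(1/3) = 93.84 mm.

d = 93.8 mm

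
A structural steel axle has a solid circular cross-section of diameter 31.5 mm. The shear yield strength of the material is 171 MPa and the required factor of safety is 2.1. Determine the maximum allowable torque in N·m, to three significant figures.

T_allow = 500 N·m

τ_allow = 171/2.1 = 81.43 MPa.
For a solid shaft T_allow = τ_allow·πd³/16; πd³/16 = π×31.5³/16 = 6137 mm³.
T_allow = 81.43×6137 = 499700 N·mm = 499.7 N·m.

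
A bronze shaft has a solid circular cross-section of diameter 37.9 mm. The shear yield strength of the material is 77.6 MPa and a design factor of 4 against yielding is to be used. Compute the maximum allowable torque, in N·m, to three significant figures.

τ_allow = 77.6/4 = 19.40 MPa.
For a solid shaft T_allow = τ_allow·πd³/16; πd³/16 = π×37.9³/16 = 10690 mm³.
T_allow = 19.40×10690 = 207400 N·mm = 207.4 N·m.

T_allow = 207 N·m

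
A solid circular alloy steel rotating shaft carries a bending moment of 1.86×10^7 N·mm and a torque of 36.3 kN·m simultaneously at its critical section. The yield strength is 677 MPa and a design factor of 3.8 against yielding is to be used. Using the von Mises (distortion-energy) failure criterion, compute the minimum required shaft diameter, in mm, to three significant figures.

d = 128 mm

σ_allow = σ_y/n = 677/3.8 = 178.2 MPa.
For a solid shaft σ_b = 32M/(πd³) and τ = 16T/(πd³), so the von Mises stress is σ' = (16/πd³)·√(4M²+3T²).
√(4M²+3T²) = √(4×(1.860×10^7)² + 3×(3.630×10^7)²) = 7.305×10^7 N·mm.
d³ = 16×7.305×10^7/(π×178.2) = 2.088×10^6 mm³.
d = 127.8 mm.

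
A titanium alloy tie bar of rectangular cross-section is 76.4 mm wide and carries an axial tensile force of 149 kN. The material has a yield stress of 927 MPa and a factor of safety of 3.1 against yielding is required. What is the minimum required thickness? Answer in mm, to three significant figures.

t = 6.52 mm

σ_allow = 927/3.1 = 299.0 MPa.
Required area A = F/σ_allow = 149000/299.0 = 498.3 mm².
t = A/w = 498.3/76.4 = 6.522 mm.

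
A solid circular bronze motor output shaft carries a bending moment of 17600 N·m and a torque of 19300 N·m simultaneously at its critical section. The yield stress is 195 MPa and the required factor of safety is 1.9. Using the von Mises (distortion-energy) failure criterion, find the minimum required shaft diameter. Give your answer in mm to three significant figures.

d = 134 mm

σ_allow = σ_y/n = 195/1.9 = 102.6 MPa.
For a solid shaft σ_b = 32M/(πd³) and τ = 16T/(πd³), so the von Mises stress is σ' = (16/πd³)·√(4M²+3T²).
√(4M²+3T²) = √(4×(1.760×10^7)² + 3×(1.930×10^7)²) = 4.854×10^7 N·mm.
d³ = 16×4.854×10^7/(π×102.6) = 2.409×10^6 mm³.
d = 134.1 mm.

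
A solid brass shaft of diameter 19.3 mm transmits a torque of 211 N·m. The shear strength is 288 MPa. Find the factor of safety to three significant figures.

n = 1.93

τ = 16T/(πd³) = 16×211000/(π×19.3³) = 149.5 MPa.
n = τ_limit/τ = 288/149.5 = 1.927.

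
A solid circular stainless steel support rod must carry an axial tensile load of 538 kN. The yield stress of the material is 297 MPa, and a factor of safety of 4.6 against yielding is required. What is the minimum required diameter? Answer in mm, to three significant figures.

Allowable stress σ_allow = 297/4.6 = 64.57 MPa.
Required area A = F/σ_allow = 538000/64.57 = 8333 mm².
A = πd²/4 → d = √(4A/π) = 103.0 mm.

d = 103 mm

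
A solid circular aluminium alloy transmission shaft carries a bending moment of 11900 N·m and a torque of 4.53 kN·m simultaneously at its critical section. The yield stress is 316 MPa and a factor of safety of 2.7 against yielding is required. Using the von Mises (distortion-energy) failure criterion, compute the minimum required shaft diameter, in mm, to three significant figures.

d = 103 mm

σ_allow = σ_y/n = 316/2.7 = 117.0 MPa.
For a solid shaft σ_b = 32M/(πd³) and τ = 16T/(πd³), so the von Mises stress is σ' = (16/πd³)·√(4M²+3T²).
√(4M²+3T²) = √(4×(1.190×10^7)² + 3×(4.530×10^6)²) = 2.506×10^7 N·mm.
d³ = 16×2.506×10^7/(π×117.0) = 1.091×10^6 mm³.
d = 102.9 mm.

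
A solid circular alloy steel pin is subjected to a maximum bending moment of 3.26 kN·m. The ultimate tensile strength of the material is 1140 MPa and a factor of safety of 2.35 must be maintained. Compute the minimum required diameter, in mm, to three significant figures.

d = 40.9 mm

σ_allow = 1140/2.35 = 485.1 MPa.
For a solid circular section σ = 32M/(πd³), so d³ = 32M/(π σ_allow) = 32×3260000/(π×485.1) = 68450 mm³.
d = 40.91 mm.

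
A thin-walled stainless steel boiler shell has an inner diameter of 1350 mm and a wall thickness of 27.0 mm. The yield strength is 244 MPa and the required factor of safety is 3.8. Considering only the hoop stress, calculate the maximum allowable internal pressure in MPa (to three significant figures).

p_allow = 2.57 MPa

σ_allow = 244/3.8 = 64.21 MPa.
σ_h = pD/(2t) → p_allow = 2σ_allow t/D = 2×64.21×27.0/1350 = 2.568 MPa.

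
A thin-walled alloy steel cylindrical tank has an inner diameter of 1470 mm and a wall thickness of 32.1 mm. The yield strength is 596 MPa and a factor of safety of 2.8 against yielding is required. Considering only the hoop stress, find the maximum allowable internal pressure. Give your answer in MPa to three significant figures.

σ_allow = 596/2.8 = 212.9 MPa.
σ_h = pD/(2t) → p_allow = 2σ_allow t/D = 2×212.9×32.1/1470 = 9.296 MPa.

p_allow = 9.30 MPa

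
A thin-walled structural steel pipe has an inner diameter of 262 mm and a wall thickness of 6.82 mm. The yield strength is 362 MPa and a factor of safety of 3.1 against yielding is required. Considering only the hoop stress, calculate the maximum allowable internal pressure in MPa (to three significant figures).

σ_allow = 362/3.1 = 116.8 MPa.
σ_h = pD/(2t) → p_allow = 2σ_allow t/D = 2×116.8×6.82/262 = 6.079 MPa.

p_allow = 6.08 MPa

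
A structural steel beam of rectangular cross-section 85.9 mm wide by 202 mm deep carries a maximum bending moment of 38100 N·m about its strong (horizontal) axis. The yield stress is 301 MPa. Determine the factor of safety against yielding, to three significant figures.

Section modulus S = bh²/6 = 85.9×202²/6 = 584200 mm³.
σ = M/S = 3.8100×10^7/584200 = 65.22 MPa.
n = 301/65.22 = 4.615.

n = 4.62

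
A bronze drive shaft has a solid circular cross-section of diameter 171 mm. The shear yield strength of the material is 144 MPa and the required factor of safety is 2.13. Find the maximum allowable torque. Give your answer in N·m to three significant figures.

τ_allow = 144/2.13 = 67.61 MPa.
For a solid shaft T_allow = τ_allow·πd³/16; πd³/16 = π×171³/16 = 981800 mm³.
T_allow = 67.61×981800 = 6.637×10^7 N·mm = 66370 N·m.

T_allow = 66400 N·m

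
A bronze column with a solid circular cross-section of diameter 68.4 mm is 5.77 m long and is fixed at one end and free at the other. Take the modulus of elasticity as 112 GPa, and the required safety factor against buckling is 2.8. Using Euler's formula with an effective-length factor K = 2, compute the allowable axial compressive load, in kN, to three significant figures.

I = πd⁴/64 = π×68.4⁴/64 = 1.074×10^6 mm⁴.
Effective length L_e = KL = 2×5.77 m = 11540 mm.
Euler critical load P_cr = π²EI/L_e² = π²×112000×1.074×10^6/11540² = 8919 N.
P_allow = P_cr/n = 8919/2.8 = 3185 N.

P_allow = 3.19 kN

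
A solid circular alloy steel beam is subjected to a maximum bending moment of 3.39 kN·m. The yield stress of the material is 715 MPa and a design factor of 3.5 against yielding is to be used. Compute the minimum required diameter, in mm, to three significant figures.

d = 55.3 mm

σ_allow = 715/3.5 = 204.3 MPa.
For a solid circular section σ = 32M/(πd³), so d³ = 32M/(π σ_allow) = 32×3390000/(π×204.3) = 169000 mm³.
d = 55.29 mm.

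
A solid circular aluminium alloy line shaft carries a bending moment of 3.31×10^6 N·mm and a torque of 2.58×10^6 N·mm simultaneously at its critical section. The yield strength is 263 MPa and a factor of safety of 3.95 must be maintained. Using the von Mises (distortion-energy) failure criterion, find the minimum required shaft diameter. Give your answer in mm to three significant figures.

σ_allow = σ_y/n = 263/3.95 = 66.58 MPa.
For a solid shaft σ_b = 32M/(πd³) and τ = 16T/(πd³), so the von Mises stress is σ' = (16/πd³)·√(4M²+3T²).
√(4M²+3T²) = √(4×(3.310×10^6)² + 3×(2.580×10^6)²) = 7.987×10^6 N·mm.
d³ = 16×7.987×10^6/(π×66.58) = 610900 mm³.
d = 84.85 mm.

d = 84.9 mm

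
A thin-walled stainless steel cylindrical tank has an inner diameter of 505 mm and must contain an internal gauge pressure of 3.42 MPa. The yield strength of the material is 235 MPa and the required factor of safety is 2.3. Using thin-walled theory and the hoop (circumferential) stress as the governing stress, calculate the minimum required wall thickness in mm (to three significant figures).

t = 8.45 mm

σ_allow = 235/2.3 = 102.2 MPa.
Hoop stress σ_h = pD/(2t), so t = pD/(2σ_allow) = 3.42×505/(2×102.2) = 8.452 mm.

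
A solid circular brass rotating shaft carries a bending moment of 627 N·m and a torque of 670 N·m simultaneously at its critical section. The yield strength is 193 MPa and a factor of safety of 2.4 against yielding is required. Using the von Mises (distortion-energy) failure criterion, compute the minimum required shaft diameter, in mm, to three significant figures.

σ_allow = σ_y/n = 193/2.4 = 80.42 MPa.
For a solid shaft σ_b = 32M/(πd³) and τ = 16T/(πd³), so the von Mises stress is σ' = (16/πd³)·√(4M²+3T²).
√(4M²+3T²) = √(4×(627000)² + 3×(670000)²) = 1.709×10^6 N·mm.
d³ = 16×1.709×10^6/(π×80.42) = 108200 mm³.
d = 47.65 mm.

d = 47.7 mm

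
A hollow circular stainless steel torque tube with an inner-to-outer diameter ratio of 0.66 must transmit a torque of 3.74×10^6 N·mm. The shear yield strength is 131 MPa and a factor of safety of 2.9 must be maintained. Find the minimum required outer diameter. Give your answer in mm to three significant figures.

d_o = 80.4 mm

τ_allow = 131/2.9 = 45.17 MPa.
For a hollow shaft τ = 16T/[πd_o³(1−k⁴)] with k = 0.66, so 1−k⁴ = 0.8103.
d_o³ = 16T/[π τ_allow (1−k⁴)] = 16×3740000/(π×45.17×0.8103) = 520400 mm³.
d_o = 80.44 mm.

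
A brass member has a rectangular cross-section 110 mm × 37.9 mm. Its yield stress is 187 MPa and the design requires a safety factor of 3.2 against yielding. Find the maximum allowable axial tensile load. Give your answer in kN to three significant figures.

F_allow = 244 kN

σ_allow = 187/3.2 = 58.44 MPa.
A = 110×37.9 = 4169 mm².
F_allow = σ_allow × A = 58.44×4169 = 243600 N.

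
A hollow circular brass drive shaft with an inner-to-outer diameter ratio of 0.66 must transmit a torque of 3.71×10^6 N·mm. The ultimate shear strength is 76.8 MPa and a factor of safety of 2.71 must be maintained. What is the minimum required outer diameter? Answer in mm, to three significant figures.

τ_allow = 76.8/2.71 = 28.34 MPa.
For a hollow shaft τ = 16T/[πd_o³(1−k⁴)] with k = 0.66, so 1−k⁴ = 0.8103.
d_o³ = 16T/[π τ_allow (1−k⁴)] = 16×3710000/(π×28.34×0.8103) = 822900 mm³.
d_o = 93.71 mm.

d_o = 93.7 mm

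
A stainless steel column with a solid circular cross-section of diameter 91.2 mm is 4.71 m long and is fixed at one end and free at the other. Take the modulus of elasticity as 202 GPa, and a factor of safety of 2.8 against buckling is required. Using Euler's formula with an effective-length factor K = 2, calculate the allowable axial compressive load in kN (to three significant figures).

I = πd⁴/64 = π×91.2⁴/64 = 3.396×10^6 mm⁴.
Effective length L_e = KL = 2×4.71 m = 9420 mm.
Euler critical load P_cr = π²EI/L_e² = π²×202000×3.396×10^6/9420² = 76300 N.
P_allow = P_cr/n = 76300/2.8 = 27250 N.

P_allow = 27.2 kN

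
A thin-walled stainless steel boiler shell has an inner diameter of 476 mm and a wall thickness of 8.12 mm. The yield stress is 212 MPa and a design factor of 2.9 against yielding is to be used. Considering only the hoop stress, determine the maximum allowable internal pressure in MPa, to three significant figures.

σ_allow = 212/2.9 = 73.10 MPa.
σ_h = pD/(2t) → p_allow = 2σ_allow t/D = 2×73.10×8.12/476 = 2.494 MPa.

p_allow = 2.49 MPa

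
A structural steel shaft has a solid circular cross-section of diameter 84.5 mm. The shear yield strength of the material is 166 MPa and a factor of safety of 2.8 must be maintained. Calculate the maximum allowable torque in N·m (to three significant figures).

τ_allow = 166/2.8 = 59.29 MPa.
For a solid shaft T_allow = τ_allow·πd³/16; πd³/16 = π×84.5³/16 = 118500 mm³.
T_allow = 59.29×118500 = 7.023×10^6 N·mm = 7023 N·m.

T_allow = 7020 N·m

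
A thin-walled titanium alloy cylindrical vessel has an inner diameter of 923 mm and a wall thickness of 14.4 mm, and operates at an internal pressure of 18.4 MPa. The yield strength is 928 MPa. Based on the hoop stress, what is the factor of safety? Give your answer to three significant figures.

n = 1.57

σ_h = pD/(2t) = 18.4×923/(2×14.4) = 589.7 MPa.
n = 928/589.7 = 1.574.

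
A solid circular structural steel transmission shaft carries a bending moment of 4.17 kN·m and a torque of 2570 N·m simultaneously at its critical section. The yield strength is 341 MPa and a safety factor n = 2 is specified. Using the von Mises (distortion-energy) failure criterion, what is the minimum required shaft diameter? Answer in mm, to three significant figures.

d = 65.6 mm

σ_allow = σ_y/n = 341/2 = 170.5 MPa.
For a solid shaft σ_b = 32M/(πd³) and τ = 16T/(πd³), so the von Mises stress is σ' = (16/πd³)·√(4M²+3T²).
√(4M²+3T²) = √(4×(4.170×10^6)² + 3×(2.570×10^6)²) = 9.454×10^6 N·mm.
d³ = 16×9.454×10^6/(π×170.5) = 282400 mm³.
d = 65.61 mm.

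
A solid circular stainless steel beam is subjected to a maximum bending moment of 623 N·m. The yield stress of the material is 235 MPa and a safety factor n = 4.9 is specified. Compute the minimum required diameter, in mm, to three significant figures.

σ_allow = 235/4.9 = 47.96 MPa.
For a solid circular section σ = 32M/(πd³), so d³ = 32M/(π σ_allow) = 32×623000/(π×47.96) = 132300 mm³.
d = 50.96 mm.

d = 51.0 mm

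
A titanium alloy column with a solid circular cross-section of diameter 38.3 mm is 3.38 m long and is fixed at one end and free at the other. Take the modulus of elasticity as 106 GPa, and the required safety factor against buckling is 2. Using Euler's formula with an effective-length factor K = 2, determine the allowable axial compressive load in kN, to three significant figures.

P_allow = 1.21 kN

I = πd⁴/64 = π×38.3⁴/64 = 105600 mm⁴.
Effective length L_e = KL = 2×3.38 m = 6760 mm.
Euler critical load P_cr = π²EI/L_e² = π²×106000×105600/6760² = 2418 N.
P_allow = P_cr/n = 2418/2 = 1209 N.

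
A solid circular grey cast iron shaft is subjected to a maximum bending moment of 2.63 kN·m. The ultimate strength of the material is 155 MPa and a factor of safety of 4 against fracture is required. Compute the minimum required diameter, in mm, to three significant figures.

d = 88.4 mm

σ_allow = 155/4 = 38.75 MPa.
For a solid circular section σ = 32M/(πd³), so d³ = 32M/(π σ_allow) = 32×2630000/(π×38.75) = 691300 mm³.
d = 88.42 mm.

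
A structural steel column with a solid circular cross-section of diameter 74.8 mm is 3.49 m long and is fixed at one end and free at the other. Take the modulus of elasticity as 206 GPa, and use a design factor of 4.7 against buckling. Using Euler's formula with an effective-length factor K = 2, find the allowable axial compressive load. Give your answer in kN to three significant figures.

P_allow = 13.6 kN

I = πd⁴/64 = π×74.8⁴/64 = 1.537×10^6 mm⁴.
Effective length L_e = KL = 2×3.49 m = 6980 mm.
Euler critical load P_cr = π²EI/L_e² = π²×206000×1.537×10^6/6980² = 64130 N.
P_allow = P_cr/n = 64130/4.7 = 13640 N.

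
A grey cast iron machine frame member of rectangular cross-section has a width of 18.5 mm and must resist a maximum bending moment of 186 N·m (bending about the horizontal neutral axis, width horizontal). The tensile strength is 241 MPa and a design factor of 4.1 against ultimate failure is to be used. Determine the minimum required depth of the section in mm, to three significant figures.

σ_allow = 241/4.1 = 58.78 MPa.
For a rectangular section σ = 6M/(bh²), so h² = 6M/(b σ_allow) = 6×186000/(18.5×58.78) = 1026 mm².
h = 32.04 mm.

h = 32.0 mm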